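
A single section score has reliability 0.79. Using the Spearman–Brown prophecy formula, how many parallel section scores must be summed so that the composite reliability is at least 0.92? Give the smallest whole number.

4

k ≥ ρ*(1−ρ₁)/(ρ₁(1−ρ*)) = 0.92·0.21 / (0.79·0.08) = 3.057.
Smallest integer k = 4.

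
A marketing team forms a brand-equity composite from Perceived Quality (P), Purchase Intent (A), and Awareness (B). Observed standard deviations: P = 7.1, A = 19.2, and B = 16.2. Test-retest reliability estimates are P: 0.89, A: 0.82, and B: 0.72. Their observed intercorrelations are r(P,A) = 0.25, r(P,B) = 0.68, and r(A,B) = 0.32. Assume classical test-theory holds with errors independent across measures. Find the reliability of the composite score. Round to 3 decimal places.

Var(P+A+B) = 7.1² + 19.2² + 16.2² + 2·[7.1·19.2·0.25 + 7.1·16.2·0.68 + 19.2·16.2·0.32] = 681.49 + 423.653 = 1105.14.
Under uncorrelated errors the observed covariances equal the true-score covariances, so only the own-variance terms attenuate.
True-score variance = [7.1²·0.89 + 19.2²·0.82 + 16.2²·0.72] + 423.653 = 536.106 + 423.653 = 959.759.
Reliability = 959.759 / 1105.14 = 0.868.

0.868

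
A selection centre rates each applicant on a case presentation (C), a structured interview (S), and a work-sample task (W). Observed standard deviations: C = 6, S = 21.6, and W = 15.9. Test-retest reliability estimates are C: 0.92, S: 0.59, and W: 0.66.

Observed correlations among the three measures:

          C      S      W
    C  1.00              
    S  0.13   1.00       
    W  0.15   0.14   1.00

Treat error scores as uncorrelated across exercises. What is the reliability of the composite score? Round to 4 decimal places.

0.6935

Var(C+S+W) = 6² + 21.6² + 15.9² + 2·[6·21.6·0.13 + 6·15.9·0.15 + 21.6·15.9·0.14] = 755.37 + 158.479 = 913.849.
Under uncorrelated errors the observed covariances equal the true-score covariances, so only the own-variance terms attenuate.
True-score variance = [6²·0.92 + 21.6²·0.59 + 15.9²·0.66] + 158.479 = 475.245 + 158.479 = 633.724.
Reliability = 633.724 / 913.849 = 0.6935.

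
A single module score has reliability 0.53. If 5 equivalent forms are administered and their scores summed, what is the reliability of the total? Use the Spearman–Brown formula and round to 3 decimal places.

0.849

ρ_k = kρ / (1 + (k−1)ρ) = 5·0.53 / (1 + 4·0.53) = 2.650 / 3.120 = 0.849.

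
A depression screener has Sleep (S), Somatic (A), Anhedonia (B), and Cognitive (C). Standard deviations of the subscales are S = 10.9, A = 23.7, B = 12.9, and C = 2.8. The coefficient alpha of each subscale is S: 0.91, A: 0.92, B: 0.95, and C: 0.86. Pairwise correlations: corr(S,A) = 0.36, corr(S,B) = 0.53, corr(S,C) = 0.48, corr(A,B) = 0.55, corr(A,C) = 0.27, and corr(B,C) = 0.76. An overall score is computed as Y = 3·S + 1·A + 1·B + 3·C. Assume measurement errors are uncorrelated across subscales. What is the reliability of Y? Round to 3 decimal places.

Var(Y) = 3²·10.9² + 23.7² + 12.9² + 3²·2.8² + 2·[3·10.9·23.7·0.36 + 3·10.9·12.9·0.53 + 9·10.9·2.8·0.48 + 23.7·12.9·0.55 + 3·23.7·2.8·0.27 + 3·12.9·2.8·0.76] = 1867.95 + 1877.34 = 3745.29.
Under uncorrelated errors the observed covariances equal the true-score covariances, so only the own-variance terms attenuate.
True-score variance = [3²·10.9²·0.91 + 23.7²·0.92 + 12.9²·0.95 + 3²·2.8²·0.86] + 1877.34 = 1708.58 + 1877.34 = 3585.92.
Reliability = 3585.92 / 3745.29 = 0.957.

0.957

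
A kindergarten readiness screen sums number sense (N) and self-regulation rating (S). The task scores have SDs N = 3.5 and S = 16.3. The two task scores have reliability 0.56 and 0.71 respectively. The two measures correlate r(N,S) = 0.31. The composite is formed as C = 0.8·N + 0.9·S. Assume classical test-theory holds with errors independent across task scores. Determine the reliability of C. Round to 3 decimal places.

0.735

Var(C) = 0.8²·3.5² + 0.9²·16.3² + 2·[0.72·3.5·16.3·0.31] = 223.049 + 25.4671 = 248.516.
Under uncorrelated errors the observed covariances equal the true-score covariances, so only the own-variance terms attenuate.
True-score variance = [0.8²·3.5²·0.56 + 0.9²·16.3²·0.71] + 25.4671 = 157.189 + 25.4671 = 182.656.
Reliability = 182.656 / 248.516 = 0.735.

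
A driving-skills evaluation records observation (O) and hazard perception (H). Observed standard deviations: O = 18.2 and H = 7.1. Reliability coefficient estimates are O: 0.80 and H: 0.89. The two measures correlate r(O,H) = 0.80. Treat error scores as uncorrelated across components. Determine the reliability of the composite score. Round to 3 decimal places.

0.878

Var(O+H) = 18.2² + 7.1² + 2·[18.2·7.1·0.80] = 381.65 + 206.752 = 588.402.
Under uncorrelated errors the observed covariances equal the true-score covariances, so only the own-variance terms attenuate.
True-score variance = [18.2²·0.80 + 7.1²·0.89] + 206.752 = 309.857 + 206.752 = 516.609.
Reliability = 516.609 / 588.402 = 0.878.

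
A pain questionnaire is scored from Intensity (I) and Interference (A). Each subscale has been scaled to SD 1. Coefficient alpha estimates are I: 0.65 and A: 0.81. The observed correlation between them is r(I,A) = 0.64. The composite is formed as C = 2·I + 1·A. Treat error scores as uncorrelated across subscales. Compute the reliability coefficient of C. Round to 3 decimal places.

0.790

Var(C) = 2² + 1 + 2·[2·0.64] = 5 + 2.56 = 7.56.
Because errors are independent across components, Cov(Tᵢ,Tⱼ) = Cov(Xᵢ,Xⱼ); the off-diagonal part of the true-score variance is the same as above.
True-score variance = [2²·0.65 + 0.81] + 2.56 = 3.41 + 2.56 = 5.97.
Reliability = 5.97 / 7.56 = 0.790.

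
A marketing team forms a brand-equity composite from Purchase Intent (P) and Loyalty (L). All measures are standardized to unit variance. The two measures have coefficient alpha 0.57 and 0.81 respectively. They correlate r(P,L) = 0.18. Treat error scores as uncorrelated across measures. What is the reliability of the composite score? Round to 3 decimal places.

Var(P+L) = 2 + 2·[0.18] = 2 + 0.36 = 2.36.
Because errors are independent across components, Cov(Tᵢ,Tⱼ) = Cov(Xᵢ,Xⱼ); the off-diagonal part of the true-score variance is the same as above.
True-score variance = [0.57 + 0.81] + 0.36 = 1.38 + 0.36 = 1.74.
Reliability = 1.74 / 2.36 = 0.737.

0.737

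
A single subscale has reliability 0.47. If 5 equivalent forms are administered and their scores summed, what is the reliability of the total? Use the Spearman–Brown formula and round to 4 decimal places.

ρ_k = kρ / (1 + (k−1)ρ) = 5·0.47 / (1 + 4·0.47) = 2.350 / 2.880 = 0.8160.

0.8160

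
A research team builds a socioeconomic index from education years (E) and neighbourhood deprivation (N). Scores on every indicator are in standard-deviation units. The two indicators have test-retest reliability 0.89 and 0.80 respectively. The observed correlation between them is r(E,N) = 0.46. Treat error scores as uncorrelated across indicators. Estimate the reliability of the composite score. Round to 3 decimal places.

Var(E+N) = 2 + 2·[0.46] = 2 + 0.92 = 2.92.
Because errors are independent across components, Cov(Tᵢ,Tⱼ) = Cov(Xᵢ,Xⱼ); the off-diagonal part of the true-score variance is the same as above.
True-score variance = [0.89 + 0.80] + 0.92 = 1.69 + 0.92 = 2.61.
Reliability = 2.61 / 2.92 = 0.894.

0.894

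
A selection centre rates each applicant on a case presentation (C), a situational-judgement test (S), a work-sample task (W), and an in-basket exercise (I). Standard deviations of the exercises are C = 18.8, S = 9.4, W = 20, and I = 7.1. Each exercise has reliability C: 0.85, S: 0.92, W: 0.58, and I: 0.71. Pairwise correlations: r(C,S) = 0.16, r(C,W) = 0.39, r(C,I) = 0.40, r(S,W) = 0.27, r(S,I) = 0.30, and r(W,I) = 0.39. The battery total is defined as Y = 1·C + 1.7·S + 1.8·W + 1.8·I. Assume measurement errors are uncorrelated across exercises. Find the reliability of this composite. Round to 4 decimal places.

Var(Y) = 18.8² + 1.7²·9.4² + 1.8²·20² + 1.8²·7.1² + 2·[1.7·18.8·9.4·0.16 + 1.8·18.8·20·0.39 + 1.8·18.8·7.1·0.40 + 3.06·9.4·20·0.27 + 3.06·9.4·7.1·0.30 + 3.24·20·7.1·0.39] = 2068.13 + 1608.3 = 3676.43.
Because errors are independent across components, Cov(Tᵢ,Tⱼ) = Cov(Xᵢ,Xⱼ); the off-diagonal part of the true-score variance is the same as above.
True-score variance = [18.8²·0.85 + 1.7²·9.4²·0.92 + 1.8²·20²·0.58 + 1.8²·7.1²·0.71] + 1608.3 = 1403 + 1608.3 = 3011.3.
Reliability = 3011.3 / 3676.43 = 0.8191.

0.8191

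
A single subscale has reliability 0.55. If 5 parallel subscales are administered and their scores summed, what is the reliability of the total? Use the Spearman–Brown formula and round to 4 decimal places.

0.8594

ρ_k = kρ / (1 + (k−1)ρ) = 5·0.55 / (1 + 4·0.55) = 2.750 / 3.200 = 0.8594.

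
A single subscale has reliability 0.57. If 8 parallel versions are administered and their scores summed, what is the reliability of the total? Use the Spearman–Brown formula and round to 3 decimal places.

ρ_k = kρ / (1 + (k−1)ρ) = 8·0.57 / (1 + 7·0.57) = 4.560 / 4.990 = 0.914.

0.914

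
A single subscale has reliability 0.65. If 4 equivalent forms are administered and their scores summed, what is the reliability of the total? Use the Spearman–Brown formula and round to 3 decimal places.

0.881

ρ_k = kρ / (1 + (k−1)ρ) = 4·0.65 / (1 + 3·0.65) = 2.600 / 2.950 = 0.881.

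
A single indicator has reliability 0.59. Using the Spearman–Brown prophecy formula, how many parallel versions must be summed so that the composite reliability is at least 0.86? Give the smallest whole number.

k ≥ ρ*(1−ρ₁)/(ρ₁(1−ρ*)) = 0.86·0.41 / (0.59·0.14) = 4.269.
Smallest integer k = 5.

5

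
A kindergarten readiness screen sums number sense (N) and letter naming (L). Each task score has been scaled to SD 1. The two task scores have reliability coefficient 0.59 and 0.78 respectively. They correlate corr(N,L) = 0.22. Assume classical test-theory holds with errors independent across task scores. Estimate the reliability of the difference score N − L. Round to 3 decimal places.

Var(N−L) = 1 + 1 − 2·0.22 = 2 − 0.44 = 1.56.
Under uncorrelated errors the observed covariances equal the true-score covariances, so only the own-variance terms attenuate.
True-score variance = [0.59 + 0.78] − 0.44 = 1.37 − 0.44 = 0.93.
Reliability = 0.93 / 1.56 = 0.596.

0.596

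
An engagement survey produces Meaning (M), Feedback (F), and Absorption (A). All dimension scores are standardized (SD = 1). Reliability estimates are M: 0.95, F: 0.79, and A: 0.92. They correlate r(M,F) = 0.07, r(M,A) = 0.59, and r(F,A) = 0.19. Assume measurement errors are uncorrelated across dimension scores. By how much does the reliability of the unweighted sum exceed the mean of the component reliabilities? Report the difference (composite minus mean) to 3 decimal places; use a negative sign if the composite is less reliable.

Var(sum) = 3 + 1.7 = 4.7; true-score variance = 2.66 + 1.7 = 4.36; composite reliability = 0.9277.
Mean component reliability = 0.8867.
Difference = 0.9277 − 0.8867 = 0.041.

0.041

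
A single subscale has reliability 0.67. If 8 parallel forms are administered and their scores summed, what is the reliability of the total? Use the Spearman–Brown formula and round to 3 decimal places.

ρ_k = kρ / (1 + (k−1)ρ) = 8·0.67 / (1 + 7·0.67) = 5.360 / 5.690 = 0.942.

0.942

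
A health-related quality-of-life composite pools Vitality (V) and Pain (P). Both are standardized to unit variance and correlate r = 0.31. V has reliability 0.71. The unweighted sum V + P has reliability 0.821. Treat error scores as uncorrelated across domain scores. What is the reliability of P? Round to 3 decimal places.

0.821

Var(V+P) = 2 + 2·0.31 = 2.620.
True-score variance = ρ_V + ρ_P + 2·0.31, so 0.821 = (0.71 + ρ_P + 0.62) / 2.620.
ρ_P = 0.821·2.620 − 0.71 − 0.62 = 0.821.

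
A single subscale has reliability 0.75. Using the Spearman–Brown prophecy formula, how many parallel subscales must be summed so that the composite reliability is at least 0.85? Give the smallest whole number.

k ≥ ρ*(1−ρ₁)/(ρ₁(1−ρ*)) = 0.85·0.25 / (0.75·0.15) = 1.889.
Smallest integer k = 2.

2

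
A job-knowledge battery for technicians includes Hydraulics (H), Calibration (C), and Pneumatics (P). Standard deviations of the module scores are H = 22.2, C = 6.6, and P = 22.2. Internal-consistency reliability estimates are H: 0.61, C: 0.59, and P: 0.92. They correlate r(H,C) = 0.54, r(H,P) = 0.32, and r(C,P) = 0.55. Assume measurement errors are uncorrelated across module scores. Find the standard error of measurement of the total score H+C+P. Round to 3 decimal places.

15.795

Var(total) = 1029.24 + 634.831 = 1664.07.
True-score variance = 779.746 + 634.831 = 1414.58, so reliability = 0.8501.
Error variance = 1664.07 − 1414.58 = 249.494; SEM = √249.494 = 15.795.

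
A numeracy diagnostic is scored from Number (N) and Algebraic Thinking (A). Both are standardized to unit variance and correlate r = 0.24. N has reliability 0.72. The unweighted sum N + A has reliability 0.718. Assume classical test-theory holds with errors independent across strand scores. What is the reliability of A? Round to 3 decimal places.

Var(N+A) = 2 + 2·0.24 = 2.480.
True-score variance = ρ_N + ρ_A + 2·0.24, so 0.718 = (0.72 + ρ_A + 0.48) / 2.480.
ρ_A = 0.718·2.480 − 0.72 − 0.48 = 0.581.

0.581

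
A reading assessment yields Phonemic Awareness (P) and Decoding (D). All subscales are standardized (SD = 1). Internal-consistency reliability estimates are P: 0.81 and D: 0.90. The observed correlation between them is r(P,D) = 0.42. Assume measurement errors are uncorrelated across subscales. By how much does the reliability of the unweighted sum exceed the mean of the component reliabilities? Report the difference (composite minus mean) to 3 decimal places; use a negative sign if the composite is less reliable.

Var(sum) = 2 + 0.84 = 2.84; true-score variance = 1.71 + 0.84 = 2.55; composite reliability = 0.8979.
Mean component reliability = 0.8550.
Difference = 0.8979 − 0.8550 = 0.043.

0.043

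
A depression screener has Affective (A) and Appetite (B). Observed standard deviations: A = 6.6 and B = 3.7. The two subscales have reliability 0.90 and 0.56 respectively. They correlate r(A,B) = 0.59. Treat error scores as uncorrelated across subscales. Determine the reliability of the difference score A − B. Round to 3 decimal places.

0.635

Var(A−B) = 6.6² + 3.7² − 2·6.6·3.7·0.59 = 57.25 − 28.8156 = 28.4344.
With uncorrelated errors the cross-covariances are all true-score covariance, so they carry over unchanged; only the diagonal terms shrink to ρᵢσᵢ².
True-score variance = [6.6²·0.90 + 3.7²·0.56] − 28.8156 = 46.8704 − 28.8156 = 18.0548.
Reliability = 18.0548 / 28.4344 = 0.635.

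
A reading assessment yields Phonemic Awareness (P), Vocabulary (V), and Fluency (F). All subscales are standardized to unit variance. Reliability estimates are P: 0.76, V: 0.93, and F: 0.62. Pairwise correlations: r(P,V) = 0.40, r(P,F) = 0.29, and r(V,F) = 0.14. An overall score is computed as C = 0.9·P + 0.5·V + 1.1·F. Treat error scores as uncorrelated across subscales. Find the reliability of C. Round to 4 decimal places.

0.8000

Var(C) = 0.9² + 0.5² + 1.1² + 2·[0.45·0.40 + 0.99·0.29 + 0.55·0.14] = 2.27 + 1.0882 = 3.3582.
Because errors are independent across components, Cov(Tᵢ,Tⱼ) = Cov(Xᵢ,Xⱼ); the off-diagonal part of the true-score variance is the same as above.
True-score variance = [0.9²·0.76 + 0.5²·0.93 + 1.1²·0.62] + 1.0882 = 1.5983 + 1.0882 = 2.6865.
Reliability = 2.6865 / 3.3582 = 0.8000.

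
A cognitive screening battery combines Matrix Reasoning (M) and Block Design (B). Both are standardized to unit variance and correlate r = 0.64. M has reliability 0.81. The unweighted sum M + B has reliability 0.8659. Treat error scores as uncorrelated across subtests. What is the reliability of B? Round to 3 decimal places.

Var(M+B) = 2 + 2·0.64 = 3.280.
True-score variance = ρ_M + ρ_B + 2·0.64, so 0.8659 = (0.81 + ρ_B + 1.28) / 3.280.
ρ_B = 0.8659·3.280 − 0.81 − 1.28 = 0.750.

0.750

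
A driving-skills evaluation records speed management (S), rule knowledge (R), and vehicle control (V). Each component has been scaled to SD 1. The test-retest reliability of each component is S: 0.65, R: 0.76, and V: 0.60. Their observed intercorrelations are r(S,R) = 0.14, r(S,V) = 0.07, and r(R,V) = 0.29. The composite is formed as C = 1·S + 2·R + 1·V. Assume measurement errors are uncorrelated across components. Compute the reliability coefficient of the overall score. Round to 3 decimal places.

Var(C) = 1 + 2² + 1 + 2·[2·0.14 + 0.07 + 2·0.29] = 6 + 1.86 = 7.86.
Because errors are independent across components, Cov(Tᵢ,Tⱼ) = Cov(Xᵢ,Xⱼ); the off-diagonal part of the true-score variance is the same as above.
True-score variance = [0.65 + 2²·0.76 + 0.60] + 1.86 = 4.29 + 1.86 = 6.15.
Reliability = 6.15 / 7.86 = 0.782.

0.782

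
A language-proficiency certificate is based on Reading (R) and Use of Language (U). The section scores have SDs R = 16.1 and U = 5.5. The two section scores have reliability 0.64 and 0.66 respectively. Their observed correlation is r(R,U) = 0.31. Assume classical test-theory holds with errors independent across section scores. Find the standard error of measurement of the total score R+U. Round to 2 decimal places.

Var(total) = 289.46 + 54.901 = 344.361.
True-score variance = 185.859 + 54.901 = 240.76, so reliability = 0.6992.
Error variance = 344.361 − 240.76 = 103.601; SEM = √103.601 = 10.18.

10.18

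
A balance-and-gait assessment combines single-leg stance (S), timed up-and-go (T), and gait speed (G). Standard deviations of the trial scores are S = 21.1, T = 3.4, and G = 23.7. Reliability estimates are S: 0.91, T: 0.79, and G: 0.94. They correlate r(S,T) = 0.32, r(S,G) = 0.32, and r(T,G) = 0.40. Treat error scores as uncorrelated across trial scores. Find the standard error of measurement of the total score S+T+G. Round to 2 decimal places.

8.73

Var(total) = 1018.46 + 430.422 = 1448.88.
True-score variance = 942.262 + 430.422 = 1372.68, so reliability = 0.9474.
Error variance = 1448.88 − 1372.68 = 76.1979; SEM = √76.1979 = 8.73.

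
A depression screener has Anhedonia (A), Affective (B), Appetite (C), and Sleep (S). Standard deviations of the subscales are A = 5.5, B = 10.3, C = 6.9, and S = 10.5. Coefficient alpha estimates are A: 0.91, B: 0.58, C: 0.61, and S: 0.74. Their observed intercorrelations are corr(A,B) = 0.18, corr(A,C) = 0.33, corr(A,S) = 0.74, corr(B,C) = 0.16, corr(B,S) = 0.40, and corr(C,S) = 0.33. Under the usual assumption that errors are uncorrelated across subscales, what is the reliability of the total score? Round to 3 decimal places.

Var(A+B+C+S) = 5.5² + 10.3² + 6.9² + 10.5² + 2·[5.5·10.3·0.18 + 5.5·6.9·0.33 + 5.5·10.5·0.74 + 10.3·6.9·0.16 + 10.3·10.5·0.40 + 6.9·10.5·0.33] = 294.2 + 287.99 = 582.19.
Under uncorrelated errors the observed covariances equal the true-score covariances, so only the own-variance terms attenuate.
True-score variance = [5.5²·0.91 + 10.3²·0.58 + 6.9²·0.61 + 10.5²·0.74] + 287.99 = 199.687 + 287.99 = 487.677.
Reliability = 487.677 / 582.19 = 0.838.

0.838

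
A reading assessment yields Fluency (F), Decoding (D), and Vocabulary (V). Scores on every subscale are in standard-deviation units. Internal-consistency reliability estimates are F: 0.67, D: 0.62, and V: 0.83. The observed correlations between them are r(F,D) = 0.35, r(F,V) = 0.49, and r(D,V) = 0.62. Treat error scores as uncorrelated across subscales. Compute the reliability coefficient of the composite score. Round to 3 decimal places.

0.851

Var(F+D+V) = 3 + 2·[0.35 + 0.49 + 0.62] = 3 + 2.92 = 5.92.
With uncorrelated errors the cross-covariances are all true-score covariance, so they carry over unchanged; only the diagonal terms shrink to ρᵢσᵢ².
True-score variance = [0.67 + 0.62 + 0.83] + 2.92 = 2.12 + 2.92 = 5.04.
Reliability = 5.04 / 5.92 = 0.851.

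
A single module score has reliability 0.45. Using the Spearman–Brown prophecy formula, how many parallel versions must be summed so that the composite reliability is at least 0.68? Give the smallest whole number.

3

k ≥ ρ*(1−ρ₁)/(ρ₁(1−ρ*)) = 0.68·0.55 / (0.45·0.32) = 2.597.
Smallest integer k = 3.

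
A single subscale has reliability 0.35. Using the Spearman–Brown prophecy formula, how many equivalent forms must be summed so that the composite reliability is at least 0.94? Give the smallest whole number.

k ≥ ρ*(1−ρ₁)/(ρ₁(1−ρ*)) = 0.94·0.65 / (0.35·0.06) = 29.095.
Smallest integer k = 30.

30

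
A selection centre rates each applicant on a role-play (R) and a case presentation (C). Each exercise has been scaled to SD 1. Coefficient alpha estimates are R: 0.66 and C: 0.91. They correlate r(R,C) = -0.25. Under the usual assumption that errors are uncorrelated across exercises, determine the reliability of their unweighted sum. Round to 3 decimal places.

Var(R+C) = 2 + 2·[(-0.25)] = 2 − 0.5 = 1.5.
Under uncorrelated errors the observed covariances equal the true-score covariances, so only the own-variance terms attenuate.
True-score variance = [0.66 + 0.91] − 0.5 = 1.57 − 0.5 = 1.07.
Reliability = 1.07 / 1.5 = 0.713.

0.713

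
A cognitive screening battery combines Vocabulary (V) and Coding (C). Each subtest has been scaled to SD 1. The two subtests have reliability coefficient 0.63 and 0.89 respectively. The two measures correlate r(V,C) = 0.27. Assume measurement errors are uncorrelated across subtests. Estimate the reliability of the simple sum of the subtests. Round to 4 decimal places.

Var(V+C) = 2 + 2·[0.27] = 2 + 0.54 = 2.54.
With uncorrelated errors the cross-covariances are all true-score covariance, so they carry over unchanged; only the diagonal terms shrink to ρᵢσᵢ².
True-score variance = [0.63 + 0.89] + 0.54 = 1.52 + 0.54 = 2.06.
Reliability = 2.06 / 2.54 = 0.8110.

0.8110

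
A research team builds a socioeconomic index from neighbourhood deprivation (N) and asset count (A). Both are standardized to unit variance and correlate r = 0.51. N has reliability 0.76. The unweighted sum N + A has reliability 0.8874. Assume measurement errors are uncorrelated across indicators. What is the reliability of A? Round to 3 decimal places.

0.900

Var(N+A) = 2 + 2·0.51 = 3.020.
True-score variance = ρ_N + ρ_A + 2·0.51, so 0.8874 = (0.76 + ρ_A + 1.02) / 3.020.
ρ_A = 0.8874·3.020 − 0.76 − 1.02 = 0.900.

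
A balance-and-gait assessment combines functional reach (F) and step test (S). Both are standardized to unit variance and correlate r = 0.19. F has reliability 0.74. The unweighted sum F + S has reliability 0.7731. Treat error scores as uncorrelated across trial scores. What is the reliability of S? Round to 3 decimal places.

Var(F+S) = 2 + 2·0.19 = 2.380.
True-score variance = ρ_F + ρ_S + 2·0.19, so 0.7731 = (0.74 + ρ_S + 0.38) / 2.380.
ρ_S = 0.7731·2.380 − 0.74 − 0.38 = 0.720.

0.720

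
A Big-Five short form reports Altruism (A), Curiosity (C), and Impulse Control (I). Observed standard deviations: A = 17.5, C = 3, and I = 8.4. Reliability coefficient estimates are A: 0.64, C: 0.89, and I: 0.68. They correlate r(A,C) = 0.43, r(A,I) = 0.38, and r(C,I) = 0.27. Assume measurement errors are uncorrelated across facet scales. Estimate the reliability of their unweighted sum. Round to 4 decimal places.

0.7594

Var(A+C+I) = 17.5² + 3² + 8.4² + 2·[17.5·3·0.43 + 17.5·8.4·0.38 + 3·8.4·0.27] = 385.81 + 170.478 = 556.288.
With uncorrelated errors the cross-covariances are all true-score covariance, so they carry over unchanged; only the diagonal terms shrink to ρᵢσᵢ².
True-score variance = [17.5²·0.64 + 3²·0.89 + 8.4²·0.68] + 170.478 = 251.991 + 170.478 = 422.469.
Reliability = 422.469 / 556.288 = 0.7594.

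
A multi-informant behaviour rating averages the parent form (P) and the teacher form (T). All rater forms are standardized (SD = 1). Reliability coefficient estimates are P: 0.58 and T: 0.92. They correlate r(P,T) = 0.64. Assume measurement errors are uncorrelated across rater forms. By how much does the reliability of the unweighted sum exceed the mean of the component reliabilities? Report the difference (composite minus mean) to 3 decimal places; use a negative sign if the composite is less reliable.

0.098

Var(sum) = 2 + 1.28 = 3.28; true-score variance = 1.5 + 1.28 = 2.78; composite reliability = 0.8476.
Mean component reliability = 0.7500.
Difference = 0.8476 − 0.7500 = 0.098.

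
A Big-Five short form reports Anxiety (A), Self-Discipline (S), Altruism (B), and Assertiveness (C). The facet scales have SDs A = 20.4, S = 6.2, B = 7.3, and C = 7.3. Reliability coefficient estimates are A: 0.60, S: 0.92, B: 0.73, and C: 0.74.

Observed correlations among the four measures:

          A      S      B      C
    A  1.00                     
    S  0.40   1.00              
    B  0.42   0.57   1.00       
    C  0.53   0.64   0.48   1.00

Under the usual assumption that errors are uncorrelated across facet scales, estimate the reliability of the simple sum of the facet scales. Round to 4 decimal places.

0.8212

Var(A+S+B+C) = 20.4² + 6.2² + 7.3² + 7.3² + 2·[20.4·6.2·0.40 + 20.4·7.3·0.42 + 20.4·7.3·0.53 + 6.2·7.3·0.57 + 6.2·7.3·0.64 + 7.3·7.3·0.48] = 561.18 + 544.82 = 1106.
Because errors are independent across components, Cov(Tᵢ,Tⱼ) = Cov(Xᵢ,Xⱼ); the off-diagonal part of the true-score variance is the same as above.
True-score variance = [20.4²·0.60 + 6.2²·0.92 + 7.3²·0.73 + 7.3²·0.74] + 544.82 = 363.397 + 544.82 = 908.217.
Reliability = 908.217 / 1106 = 0.8212.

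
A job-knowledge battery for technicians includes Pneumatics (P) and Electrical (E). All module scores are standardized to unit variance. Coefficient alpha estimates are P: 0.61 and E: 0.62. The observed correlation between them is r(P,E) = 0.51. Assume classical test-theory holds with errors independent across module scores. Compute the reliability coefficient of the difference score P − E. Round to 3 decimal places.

0.214

Var(P−E) = 1 + 1 − 2·0.51 = 2 − 1.02 = 0.98.
With uncorrelated errors the cross-covariances are all true-score covariance, so they carry over unchanged; only the diagonal terms shrink to ρᵢσᵢ².
True-score variance = [0.61 + 0.62] − 1.02 = 1.23 − 1.02 = 0.21.
Reliability = 0.21 / 0.98 = 0.214.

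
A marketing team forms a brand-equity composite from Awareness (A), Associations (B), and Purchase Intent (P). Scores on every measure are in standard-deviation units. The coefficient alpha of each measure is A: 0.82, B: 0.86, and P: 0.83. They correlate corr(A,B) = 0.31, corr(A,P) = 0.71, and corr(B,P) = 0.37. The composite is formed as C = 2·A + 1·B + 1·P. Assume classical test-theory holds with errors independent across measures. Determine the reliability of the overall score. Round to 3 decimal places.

0.905

Var(C) = 2² + 1 + 1 + 2·[2·0.31 + 2·0.71 + 0.37] = 6 + 4.82 = 10.82.
Because errors are independent across components, Cov(Tᵢ,Tⱼ) = Cov(Xᵢ,Xⱼ); the off-diagonal part of the true-score variance is the same as above.
True-score variance = [2²·0.82 + 0.86 + 0.83] + 4.82 = 4.97 + 4.82 = 9.79.
Reliability = 9.79 / 10.82 = 0.905.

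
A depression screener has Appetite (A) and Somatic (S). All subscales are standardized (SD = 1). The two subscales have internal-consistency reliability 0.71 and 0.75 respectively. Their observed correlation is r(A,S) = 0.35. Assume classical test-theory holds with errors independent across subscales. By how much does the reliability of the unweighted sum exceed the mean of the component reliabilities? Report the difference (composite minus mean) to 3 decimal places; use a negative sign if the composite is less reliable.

0.070

Var(sum) = 2 + 0.7 = 2.7; true-score variance = 1.46 + 0.7 = 2.16; composite reliability = 0.8000.
Mean component reliability = 0.7300.
Difference = 0.8000 − 0.7300 = 0.070.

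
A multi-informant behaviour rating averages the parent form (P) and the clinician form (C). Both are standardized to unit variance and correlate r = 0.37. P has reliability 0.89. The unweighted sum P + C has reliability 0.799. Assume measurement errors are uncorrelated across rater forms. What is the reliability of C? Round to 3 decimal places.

Var(P+C) = 2 + 2·0.37 = 2.740.
True-score variance = ρ_P + ρ_C + 2·0.37, so 0.799 = (0.89 + ρ_C + 0.74) / 2.740.
ρ_C = 0.799·2.740 − 0.89 − 0.74 = 0.559.

0.559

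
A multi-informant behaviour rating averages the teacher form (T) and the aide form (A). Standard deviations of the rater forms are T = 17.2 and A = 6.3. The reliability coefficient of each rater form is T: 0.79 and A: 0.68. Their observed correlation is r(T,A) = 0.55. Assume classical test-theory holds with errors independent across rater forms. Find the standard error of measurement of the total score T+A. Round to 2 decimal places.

Var(total) = 335.53 + 119.196 = 454.726.
True-score variance = 260.703 + 119.196 = 379.899, so reliability = 0.8354.
Error variance = 454.726 − 379.899 = 74.8272; SEM = √74.8272 = 8.65.

8.65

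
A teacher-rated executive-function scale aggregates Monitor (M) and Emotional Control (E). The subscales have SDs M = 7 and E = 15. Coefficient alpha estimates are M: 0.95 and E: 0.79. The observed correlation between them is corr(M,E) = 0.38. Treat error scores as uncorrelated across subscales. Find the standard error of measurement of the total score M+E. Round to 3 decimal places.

7.050

Var(total) = 274 + 79.8 = 353.8.
True-score variance = 224.3 + 79.8 = 304.1, so reliability = 0.8595.
Error variance = 353.8 − 304.1 = 49.7; SEM = √49.7 = 7.050.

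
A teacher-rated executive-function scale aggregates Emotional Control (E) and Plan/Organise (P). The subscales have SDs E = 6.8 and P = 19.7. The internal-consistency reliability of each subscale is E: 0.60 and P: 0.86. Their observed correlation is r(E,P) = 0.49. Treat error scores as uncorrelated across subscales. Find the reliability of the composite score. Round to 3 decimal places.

0.871

Var(E+P) = 6.8² + 19.7² + 2·[6.8·19.7·0.49] = 434.33 + 131.281 = 565.611.
Under uncorrelated errors the observed covariances equal the true-score covariances, so only the own-variance terms attenuate.
True-score variance = [6.8²·0.60 + 19.7²·0.86] + 131.281 = 361.501 + 131.281 = 492.782.
Reliability = 492.782 / 565.611 = 0.871.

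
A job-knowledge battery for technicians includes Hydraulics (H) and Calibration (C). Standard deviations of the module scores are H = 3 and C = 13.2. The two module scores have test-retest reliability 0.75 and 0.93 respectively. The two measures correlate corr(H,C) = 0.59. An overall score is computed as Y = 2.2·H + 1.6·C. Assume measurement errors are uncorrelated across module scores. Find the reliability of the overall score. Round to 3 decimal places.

Var(Y) = 2.2²·3² + 1.6²·13.2² + 2·[3.52·3·13.2·0.59] = 489.614 + 164.483 = 654.097.
Under uncorrelated errors the observed covariances equal the true-score covariances, so only the own-variance terms attenuate.
True-score variance = [2.2²·3²·0.75 + 1.6²·13.2²·0.93] + 164.483 = 447.501 + 164.483 = 611.983.
Reliability = 611.983 / 654.097 = 0.936.

0.936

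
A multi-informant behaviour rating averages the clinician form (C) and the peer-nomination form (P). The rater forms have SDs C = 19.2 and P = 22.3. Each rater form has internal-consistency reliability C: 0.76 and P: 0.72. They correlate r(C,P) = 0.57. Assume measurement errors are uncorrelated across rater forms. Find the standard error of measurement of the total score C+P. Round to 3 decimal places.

Var(total) = 865.93 + 488.102 = 1354.03.
True-score variance = 638.215 + 488.102 = 1126.32, so reliability = 0.8318.
Error variance = 1354.03 − 1126.32 = 227.715; SEM = √227.715 = 15.090.

15.090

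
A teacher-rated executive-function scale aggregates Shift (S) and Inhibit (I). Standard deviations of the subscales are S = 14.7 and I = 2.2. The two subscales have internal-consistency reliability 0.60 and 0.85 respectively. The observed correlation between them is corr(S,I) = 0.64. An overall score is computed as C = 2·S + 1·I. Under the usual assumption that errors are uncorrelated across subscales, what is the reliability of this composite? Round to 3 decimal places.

Var(C) = 2²·14.7² + 2.2² + 2·[2·14.7·2.2·0.64] = 869.2 + 82.7904 = 951.99.
Under uncorrelated errors the observed covariances equal the true-score covariances, so only the own-variance terms attenuate.
True-score variance = [2²·14.7²·0.60 + 2.2²·0.85] + 82.7904 = 522.73 + 82.7904 = 605.52.
Reliability = 605.52 / 951.99 = 0.636.

0.636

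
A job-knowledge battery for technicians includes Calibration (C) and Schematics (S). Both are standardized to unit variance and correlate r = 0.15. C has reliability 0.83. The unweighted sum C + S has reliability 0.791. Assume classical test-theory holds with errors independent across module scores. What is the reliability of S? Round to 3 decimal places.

0.689

Var(C+S) = 2 + 2·0.15 = 2.300.
True-score variance = ρ_C + ρ_S + 2·0.15, so 0.791 = (0.83 + ρ_S + 0.30) / 2.300.
ρ_S = 0.791·2.300 − 0.83 − 0.30 = 0.689.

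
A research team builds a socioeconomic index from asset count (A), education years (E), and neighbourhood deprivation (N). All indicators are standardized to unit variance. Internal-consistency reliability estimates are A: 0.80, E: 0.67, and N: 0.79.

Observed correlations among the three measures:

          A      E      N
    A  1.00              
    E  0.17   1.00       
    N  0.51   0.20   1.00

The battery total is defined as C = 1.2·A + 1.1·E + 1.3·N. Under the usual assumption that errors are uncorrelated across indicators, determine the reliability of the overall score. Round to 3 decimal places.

Var(C) = 1.2² + 1.1² + 1.3² + 2·[1.32·0.17 + 1.56·0.51 + 1.43·0.20] = 4.34 + 2.612 = 6.952.
Because errors are independent across components, Cov(Tᵢ,Tⱼ) = Cov(Xᵢ,Xⱼ); the off-diagonal part of the true-score variance is the same as above.
True-score variance = [1.2²·0.80 + 1.1²·0.67 + 1.3²·0.79] + 2.612 = 3.2978 + 2.612 = 5.9098.
Reliability = 5.9098 / 6.952 = 0.850.

0.850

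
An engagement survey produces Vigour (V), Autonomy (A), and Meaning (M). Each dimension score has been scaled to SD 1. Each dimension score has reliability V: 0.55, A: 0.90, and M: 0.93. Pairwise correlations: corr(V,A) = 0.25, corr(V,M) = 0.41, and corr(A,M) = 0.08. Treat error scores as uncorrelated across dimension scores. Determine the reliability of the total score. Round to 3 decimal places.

0.862

Var(V+A+M) = 3 + 2·[0.25 + 0.41 + 0.08] = 3 + 1.48 = 4.48.
Because errors are independent across components, Cov(Tᵢ,Tⱼ) = Cov(Xᵢ,Xⱼ); the off-diagonal part of the true-score variance is the same as above.
True-score variance = [0.55 + 0.90 + 0.93] + 1.48 = 2.38 + 1.48 = 3.86.
Reliability = 3.86 / 4.48 = 0.862.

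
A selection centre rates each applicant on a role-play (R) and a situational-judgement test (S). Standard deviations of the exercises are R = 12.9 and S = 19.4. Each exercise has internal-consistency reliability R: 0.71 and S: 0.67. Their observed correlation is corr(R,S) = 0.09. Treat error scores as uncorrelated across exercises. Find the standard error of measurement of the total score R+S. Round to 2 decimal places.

13.13

Var(total) = 542.77 + 45.0468 = 587.817.
True-score variance = 370.312 + 45.0468 = 415.359, so reliability = 0.7066.
Error variance = 587.817 − 415.359 = 172.458; SEM = √172.458 = 13.13.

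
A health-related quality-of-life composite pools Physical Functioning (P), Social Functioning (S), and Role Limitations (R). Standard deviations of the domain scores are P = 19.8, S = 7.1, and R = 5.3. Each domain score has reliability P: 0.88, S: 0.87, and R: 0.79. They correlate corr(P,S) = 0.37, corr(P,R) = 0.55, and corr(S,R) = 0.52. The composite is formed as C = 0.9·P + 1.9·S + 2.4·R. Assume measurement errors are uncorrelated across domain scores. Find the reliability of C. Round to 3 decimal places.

0.924

Var(C) = 0.9²·19.8² + 1.9²·7.1² + 2.4²·5.3² + 2·[1.71·19.8·7.1·0.37 + 2.16·19.8·5.3·0.55 + 4.56·7.1·5.3·0.52] = 661.331 + 605.684 = 1267.01.
With uncorrelated errors the cross-covariances are all true-score covariance, so they carry over unchanged; only the diagonal terms shrink to ρᵢσᵢ².
True-score variance = [0.9²·19.8²·0.88 + 1.9²·7.1²·0.87 + 2.4²·5.3²·0.79] + 605.684 = 565.59 + 605.684 = 1171.27.
Reliability = 1171.27 / 1267.01 = 0.924.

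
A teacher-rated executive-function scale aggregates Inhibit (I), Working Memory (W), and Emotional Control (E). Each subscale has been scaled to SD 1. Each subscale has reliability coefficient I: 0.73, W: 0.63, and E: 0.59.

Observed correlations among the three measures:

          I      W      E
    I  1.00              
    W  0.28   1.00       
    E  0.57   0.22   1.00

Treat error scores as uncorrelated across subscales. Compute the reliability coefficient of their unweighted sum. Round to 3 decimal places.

0.796

Var(I+W+E) = 3 + 2·[0.28 + 0.57 + 0.22] = 3 + 2.14 = 5.14.
Under uncorrelated errors the observed covariances equal the true-score covariances, so only the own-variance terms attenuate.
True-score variance = [0.73 + 0.63 + 0.59] + 2.14 = 1.95 + 2.14 = 4.09.
Reliability = 4.09 / 5.14 = 0.796.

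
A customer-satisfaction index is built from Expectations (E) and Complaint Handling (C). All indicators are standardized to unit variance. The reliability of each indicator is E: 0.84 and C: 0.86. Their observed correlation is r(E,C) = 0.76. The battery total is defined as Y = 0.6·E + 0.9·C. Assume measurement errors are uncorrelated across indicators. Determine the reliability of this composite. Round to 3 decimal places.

Var(Y) = 0.6² + 0.9² + 2·[0.54·0.76] = 1.17 + 0.8208 = 1.9908.
With uncorrelated errors the cross-covariances are all true-score covariance, so they carry over unchanged; only the diagonal terms shrink to ρᵢσᵢ².
True-score variance = [0.6²·0.84 + 0.9²·0.86] + 0.8208 = 0.999 + 0.8208 = 1.8198.
Reliability = 1.8198 / 1.9908 = 0.914.

0.914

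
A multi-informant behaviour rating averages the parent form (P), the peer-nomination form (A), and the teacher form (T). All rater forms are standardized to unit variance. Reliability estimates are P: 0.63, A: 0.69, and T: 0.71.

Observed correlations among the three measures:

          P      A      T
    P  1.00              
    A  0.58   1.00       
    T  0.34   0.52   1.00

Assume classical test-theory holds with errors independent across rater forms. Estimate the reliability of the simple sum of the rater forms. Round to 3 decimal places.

Var(P+A+T) = 3 + 2·[0.58 + 0.34 + 0.52] = 3 + 2.88 = 5.88.
Because errors are independent across components, Cov(Tᵢ,Tⱼ) = Cov(Xᵢ,Xⱼ); the off-diagonal part of the true-score variance is the same as above.
True-score variance = [0.63 + 0.69 + 0.71] + 2.88 = 2.03 + 2.88 = 4.91.
Reliability = 4.91 / 5.88 = 0.835.

0.835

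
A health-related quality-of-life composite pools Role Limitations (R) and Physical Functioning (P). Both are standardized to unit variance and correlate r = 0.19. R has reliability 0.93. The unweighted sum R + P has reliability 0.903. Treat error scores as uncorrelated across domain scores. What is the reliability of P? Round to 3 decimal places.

0.839

Var(R+P) = 2 + 2·0.19 = 2.380.
True-score variance = ρ_R + ρ_P + 2·0.19, so 0.903 = (0.93 + ρ_P + 0.38) / 2.380.
ρ_P = 0.903·2.380 − 0.93 − 0.38 = 0.839.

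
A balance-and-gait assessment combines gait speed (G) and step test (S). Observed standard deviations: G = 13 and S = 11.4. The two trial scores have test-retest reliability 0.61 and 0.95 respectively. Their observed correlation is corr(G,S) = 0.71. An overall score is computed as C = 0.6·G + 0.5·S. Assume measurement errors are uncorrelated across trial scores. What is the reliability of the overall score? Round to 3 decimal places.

Var(C) = 0.6²·13² + 0.5²·11.4² + 2·[0.3·13·11.4·0.71] = 93.33 + 63.1332 = 156.463.
Because errors are independent across components, Cov(Tᵢ,Tⱼ) = Cov(Xᵢ,Xⱼ); the off-diagonal part of the true-score variance is the same as above.
True-score variance = [0.6²·13²·0.61 + 0.5²·11.4²·0.95] + 63.1332 = 67.9779 + 63.1332 = 131.111.
Reliability = 131.111 / 156.463 = 0.838.

0.838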